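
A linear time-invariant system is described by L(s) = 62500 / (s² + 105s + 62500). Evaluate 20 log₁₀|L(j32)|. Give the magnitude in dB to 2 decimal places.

|(j32)² + 105(j32) + 62500| = |61476 + j3360| = 6.157e+04
|L(j32)| = 62500 / 6.157e+04 = 1.0151
20 log₁₀(1.0151) = 0.131 dB

0.13 dB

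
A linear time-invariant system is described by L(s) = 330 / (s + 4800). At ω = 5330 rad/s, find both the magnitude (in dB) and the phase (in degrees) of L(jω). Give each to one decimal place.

|L| = -26.7 dB, ∠L = -48.0 deg

|j5330 + 4800| = √(5330² + 4800²) = 7173
|L(j5330)| = 330 / 7173 = 0.046007
20 log₁₀(0.046007) = -26.74 dB
∠(j5330 + 4800) = arctan(5330/4800) = 47.99°
∠L(j5330) = −47.99° = -47.99°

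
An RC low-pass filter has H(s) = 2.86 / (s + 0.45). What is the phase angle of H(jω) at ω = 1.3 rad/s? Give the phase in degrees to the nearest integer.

∠(j1.3 + 0.45) = arctan(1.3/0.45) = 70.91°
∠H(j1.3) = −70.91° = -70.91°

-71°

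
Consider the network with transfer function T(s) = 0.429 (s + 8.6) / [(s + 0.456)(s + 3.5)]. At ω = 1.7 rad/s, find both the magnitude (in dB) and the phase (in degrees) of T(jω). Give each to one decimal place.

|T| = -5.2 dB, ∠T = -89.7°

|j1.7 + 8.6| = √(1.7² + 8.6²) = 8.766
|j1.7 + 0.456| = √(1.7² + 0.456²) = 1.76
|j1.7 + 3.5| = √(1.7² + 3.5²) = 3.891
|T(j1.7)| = 0.429 × 8.766 / (1.76 × 3.891) = 0.54914
20 log₁₀(0.54914) = -5.21 dB
∠(j1.7 + 8.6) = arctan(1.7/8.6) = 11.18°
∠(j1.7 + 0.456) = arctan(1.7/0.456) = 74.98°
∠(j1.7 + 3.5) = arctan(1.7/3.5) = 25.91°
∠T(j1.7) = 11.18° − (74.98° + 25.91°) = -89.71°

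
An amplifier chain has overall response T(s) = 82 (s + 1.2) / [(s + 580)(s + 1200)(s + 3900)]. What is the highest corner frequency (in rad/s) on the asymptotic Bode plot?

Break frequencies occur at each pole and zero magnitude: 1.2 rad/s, 580 rad/s, 1200 rad/s, 3900 rad/s.
The highest is 3900 rad/s.

3900 rad/s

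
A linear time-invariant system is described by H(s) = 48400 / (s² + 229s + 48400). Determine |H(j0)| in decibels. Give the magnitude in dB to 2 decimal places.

H(0) = 48400 / 48400 = 1
20 log₁₀(1) = 0.000 dB

0.00 dB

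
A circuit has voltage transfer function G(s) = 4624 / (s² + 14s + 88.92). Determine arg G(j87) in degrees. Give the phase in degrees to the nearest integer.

∠[(j87)² + 14(j87) + 88.92] = ∠[-7480.1 + j1218] = 170.75°
∠G(j87) = −170.75° = -170.75°

-171 deg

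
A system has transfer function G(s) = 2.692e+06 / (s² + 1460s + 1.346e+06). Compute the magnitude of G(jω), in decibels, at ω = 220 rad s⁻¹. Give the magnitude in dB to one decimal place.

|(j220)² + 1460(j220) + 1.346e+06| = |1.2976e+06 + j3.212e+05| = 1.337e+06
|G(j220)| = 2.692e+06 / 1.337e+06 = 2.0138
20 log₁₀(2.0138) = 6.08 dB

6.1 dB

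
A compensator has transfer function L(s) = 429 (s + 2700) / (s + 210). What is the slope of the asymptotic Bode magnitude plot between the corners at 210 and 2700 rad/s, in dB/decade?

-20 dB/decade

In this band the factors already past their corner are: pole at 210; net slope = -20 dB/decade.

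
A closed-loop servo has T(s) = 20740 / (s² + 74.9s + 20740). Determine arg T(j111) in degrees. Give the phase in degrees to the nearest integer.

-45 deg

∠[(j111)² + 74.9(j111) + 20740] = ∠[8419 + j8313.9] = 44.64°
∠T(j111) = −44.64° = -44.64°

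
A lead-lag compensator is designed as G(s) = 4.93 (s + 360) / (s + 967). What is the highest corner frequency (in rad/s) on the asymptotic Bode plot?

Break frequencies occur at each pole and zero magnitude: 360 rad/s, 967 rad/s.
The highest is 967 rad/s.

967 rad/s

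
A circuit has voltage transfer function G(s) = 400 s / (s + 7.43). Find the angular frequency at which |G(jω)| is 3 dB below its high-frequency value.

For a single-pole high-pass, the −3 dB point is at the pole: ω = 7.43 rad s⁻¹.

7.43 rad s⁻¹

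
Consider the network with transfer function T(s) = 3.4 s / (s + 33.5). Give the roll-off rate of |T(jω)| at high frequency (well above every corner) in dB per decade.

0 dB/decade

With 1 zero and 1 pole, the high-frequency asymptotic slope is 20 × (1 − 1) = 0 dB/decade.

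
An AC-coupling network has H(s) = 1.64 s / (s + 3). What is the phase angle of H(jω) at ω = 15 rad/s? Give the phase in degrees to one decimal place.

∠(j15) = 90.00°
∠(j15 + 3) = arctan(15/3) = 78.69°
∠H(j15) = 90.00° − 78.69° = 11.31°

11.3 deg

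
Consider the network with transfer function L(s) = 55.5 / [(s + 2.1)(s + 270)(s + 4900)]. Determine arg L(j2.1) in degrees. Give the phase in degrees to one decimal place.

∠(j2.1 + 2.1) = arctan(2.1/2.1) = 45.00°
∠(j2.1 + 270) = arctan(2.1/270) = 0.45°
∠(j2.1 + 4900) = arctan(2.1/4900) = 0.02°
∠L(j2.1) = − (45.00° + 0.45° + 0.02°) = -45.47°

-45.5 deg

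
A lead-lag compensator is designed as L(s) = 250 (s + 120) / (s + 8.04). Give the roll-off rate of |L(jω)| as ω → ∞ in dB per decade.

With 1 zero and 1 pole, the high-frequency asymptotic slope is 20 × (1 − 1) = 0 dB/decade.

0 dB/decade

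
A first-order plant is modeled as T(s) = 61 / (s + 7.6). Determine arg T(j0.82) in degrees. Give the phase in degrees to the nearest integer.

∠(j0.82 + 7.6) = arctan(0.82/7.6) = 6.16°
∠T(j0.82) = −6.16° = -6.16°

-6 deg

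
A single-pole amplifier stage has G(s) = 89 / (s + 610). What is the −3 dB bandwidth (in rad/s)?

For a single-pole low-pass, the −3 dB point is at the pole: ω = 610 rad/s.

610 rad/s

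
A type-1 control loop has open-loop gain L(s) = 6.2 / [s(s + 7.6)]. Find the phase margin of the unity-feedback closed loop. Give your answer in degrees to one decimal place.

Gain crossover: |L(jω)| = 1 at ω ≈ 0.811 rad/s.
∠L(j0.811) = −90° − arctan(0.811/7.6) ≈ -96.09°
PM = 180° + (-96.09°) = 83.91°

83.9 deg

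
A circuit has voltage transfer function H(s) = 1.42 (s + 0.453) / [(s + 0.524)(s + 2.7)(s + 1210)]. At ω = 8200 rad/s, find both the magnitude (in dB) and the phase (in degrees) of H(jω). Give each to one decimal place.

|j8200 + 0.453| = √(8200² + 0.453²) = 8200
|j8200 + 0.524| = √(8200² + 0.524²) = 8200
|j8200 + 2.7| = √(8200² + 2.7²) = 8200
|j8200 + 1210| = √(8200² + 1210²) = 8289
|H(j8200)| = 1.42 × 8200 / (8200 × 8200 × 8289) = 2.0892e-08
20 log₁₀(2.0892e-08) = -153.60 dB
∠(j8200 + 0.453) = arctan(8200/0.453) = 90.00°
∠(j8200 + 0.524) = arctan(8200/0.524) = 90.00°
∠(j8200 + 2.7) = arctan(8200/2.7) = 89.98°
∠(j8200 + 1210) = arctan(8200/1210) = 81.61°
∠H(j8200) = 90.00° − (90.00° + 89.98° + 81.61°) = -171.59°

|H| = -153.6 dB, ∠H = -171.6°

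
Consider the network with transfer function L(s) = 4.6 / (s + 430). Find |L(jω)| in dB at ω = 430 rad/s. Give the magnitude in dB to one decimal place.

-42.4 dB

|j430 + 430| = √(430² + 430²) = 608.1
|L(j430)| = 4.6 / 608.1 = 0.0075644
20 log₁₀(0.0075644) = -42.42 dB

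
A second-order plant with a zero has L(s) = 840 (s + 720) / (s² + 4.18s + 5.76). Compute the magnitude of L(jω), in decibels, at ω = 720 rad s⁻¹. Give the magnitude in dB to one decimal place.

|j720 + 720| = √(720² + 720²) = 1018
|(j720)² + 4.18(j720) + 5.76| = |-5.1839e+05 + j3009.6| = 5.184e+05
|L(j720)| = 840 × 1018 / 5.184e+05 = 1.6499
20 log₁₀(1.6499) = 4.35 dB

4.3 dB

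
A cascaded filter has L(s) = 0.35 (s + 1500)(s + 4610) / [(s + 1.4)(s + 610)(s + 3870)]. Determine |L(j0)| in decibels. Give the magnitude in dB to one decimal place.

L(0) = 0.35 × 1500 × 4610 / (1.4 × 610 × 3870) = 0.7323
20 log₁₀(0.7323) = -2.71 dB

-2.7 dB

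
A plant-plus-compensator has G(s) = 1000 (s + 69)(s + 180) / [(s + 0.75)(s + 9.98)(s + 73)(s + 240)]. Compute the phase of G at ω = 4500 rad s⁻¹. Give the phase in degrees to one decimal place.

-179.1°

∠(j4500 + 69) = arctan(4500/69) = 89.12°
∠(j4500 + 180) = arctan(4500/180) = 87.71°
∠(j4500 + 0.75) = arctan(4500/0.75) = 89.99°
∠(j4500 + 9.98) = arctan(4500/9.98) = 89.87°
∠(j4500 + 73) = arctan(4500/73) = 89.07°
∠(j4500 + 240) = arctan(4500/240) = 86.95°
∠G(j4500) = 89.12° + 87.71° − (89.99° + 89.87° + 89.07° + 86.95°) = -179.05°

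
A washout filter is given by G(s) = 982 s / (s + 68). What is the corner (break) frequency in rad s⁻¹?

68 rad s⁻¹

The single real pole at s = −68 gives a corner at ω = 68 rad s⁻¹.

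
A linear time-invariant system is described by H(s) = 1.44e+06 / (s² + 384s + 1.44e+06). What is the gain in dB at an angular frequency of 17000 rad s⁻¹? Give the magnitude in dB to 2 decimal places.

|(j17000)² + 384(j17000) + 1.44e+06| = |-2.8756e+08 + j6.528e+06| = 2.876e+08
|H(j17000)| = 1.44e+06 / 2.876e+08 = 0.0050064
20 log₁₀(0.0050064) = -46.010 dB

-46.01 dB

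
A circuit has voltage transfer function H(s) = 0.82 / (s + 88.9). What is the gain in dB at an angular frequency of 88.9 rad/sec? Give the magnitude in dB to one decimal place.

-43.7 dB

|j88.9 + 88.9| = √(88.9² + 88.9²) = 125.7
|H(j88.9)| = 0.82 / 125.7 = 0.0065222
20 log₁₀(0.0065222) = -43.71 dB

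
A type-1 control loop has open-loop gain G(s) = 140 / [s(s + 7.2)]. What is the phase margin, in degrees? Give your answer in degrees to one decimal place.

Gain crossover: |G(jω)| = 1 at ω ≈ 10.8 rad/s.
∠G(j10.8) = −90° − arctan(10.8/7.2) ≈ -146.29°
PM = 180° + (-146.29°) = 33.71°

33.7°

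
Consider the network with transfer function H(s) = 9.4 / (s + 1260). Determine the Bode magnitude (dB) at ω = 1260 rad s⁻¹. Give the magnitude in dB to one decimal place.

|j1260 + 1260| = √(1260² + 1260²) = 1782
|H(j1260)| = 9.4 / 1782 = 0.0052752
20 log₁₀(0.0052752) = -45.56 dB

-45.6 dB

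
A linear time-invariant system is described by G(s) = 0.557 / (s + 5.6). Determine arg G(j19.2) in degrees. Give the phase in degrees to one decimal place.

-73.7°

∠(j19.2 + 5.6) = arctan(19.2/5.6) = 73.74°
∠G(j19.2) = −73.74° = -73.74°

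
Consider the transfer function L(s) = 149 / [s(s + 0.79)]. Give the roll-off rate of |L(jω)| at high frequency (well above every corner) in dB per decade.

With 0 zeros and 2 poles, the high-frequency asymptotic slope is 20 × (0 − 2) = -40 dB/decade.

-40 dB/decade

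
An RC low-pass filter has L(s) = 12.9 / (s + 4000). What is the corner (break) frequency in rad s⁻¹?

The single real pole at s = −4000 gives a corner at ω = 4000 rad s⁻¹.

4000 rad s⁻¹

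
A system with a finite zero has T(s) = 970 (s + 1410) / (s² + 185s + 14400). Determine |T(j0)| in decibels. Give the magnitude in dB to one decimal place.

39.6 dB

T(0) = 970 × 1410 / 14400 = 94.979
20 log₁₀(94.979) = 39.55 dB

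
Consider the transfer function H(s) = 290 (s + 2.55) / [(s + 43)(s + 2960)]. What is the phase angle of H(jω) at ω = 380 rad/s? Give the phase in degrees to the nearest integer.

-1°

∠(j380 + 2.55) = arctan(380/2.55) = 89.62°
∠(j380 + 43) = arctan(380/43) = 83.54°
∠(j380 + 2960) = arctan(380/2960) = 7.32°
∠H(j380) = 89.62° − (83.54° + 7.32°) = -1.24°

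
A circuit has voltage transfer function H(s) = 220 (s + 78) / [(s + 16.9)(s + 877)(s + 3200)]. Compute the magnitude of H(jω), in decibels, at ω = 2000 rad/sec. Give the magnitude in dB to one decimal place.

-91.5 dB

|j2000 + 78| = √(2000² + 78²) = 2002
|j2000 + 16.9| = √(2000² + 16.9²) = 2000
|j2000 + 877| = √(2000² + 877²) = 2184
|j2000 + 3200| = √(2000² + 3200²) = 3774
|H(j2000)| = 220 × 2002 / (2000 × 2184 × 3774) = 2.6715e-05
20 log₁₀(2.6715e-05) = -91.46 dB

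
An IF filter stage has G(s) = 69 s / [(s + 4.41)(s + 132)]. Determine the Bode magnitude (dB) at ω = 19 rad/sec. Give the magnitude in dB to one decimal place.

-6.0 dB

|j19| = 19
|j19 + 4.41| = √(19² + 4.41²) = 19.51
|j19 + 132| = √(19² + 132²) = 133.4
|G(j19)| = 69 × 19 / (19.51 × 133.4) = 0.504
20 log₁₀(0.504) = -5.95 dB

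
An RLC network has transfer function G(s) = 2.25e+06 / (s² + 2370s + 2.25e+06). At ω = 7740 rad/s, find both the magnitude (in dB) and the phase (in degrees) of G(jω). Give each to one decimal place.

|(j7740)² + 2370(j7740) + 2.25e+06| = |-5.7658e+07 + j1.8344e+07| = 6.051e+07
|G(j7740)| = 2.25e+06 / 6.051e+07 = 0.037187
20 log₁₀(0.037187) = -28.59 dB
∠[(j7740)² + 2370(j7740) + 2.25e+06] = ∠[-5.7658e+07 + j1.8344e+07] = 162.35°
∠G(j7740) = −162.35° = -162.35°

|G| = -28.6 dB, ∠G = -162.4 deg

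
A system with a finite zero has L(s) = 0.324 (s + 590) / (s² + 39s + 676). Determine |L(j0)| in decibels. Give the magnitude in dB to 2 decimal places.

L(0) = 0.324 × 590 / 676 = 0.28278
20 log₁₀(0.28278) = -10.971 dB

-10.97 dB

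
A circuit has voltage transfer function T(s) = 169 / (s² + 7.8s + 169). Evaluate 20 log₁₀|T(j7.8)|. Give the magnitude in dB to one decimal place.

2.7 dB

|(j7.8)² + 7.8(j7.8) + 169| = |108.16 + j60.84| = 124.1
|T(j7.8)| = 169 / 124.1 = 1.3618
20 log₁₀(1.3618) = 2.68 dB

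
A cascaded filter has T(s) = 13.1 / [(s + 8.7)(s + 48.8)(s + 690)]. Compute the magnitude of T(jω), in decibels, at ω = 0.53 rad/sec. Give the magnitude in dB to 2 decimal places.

|j0.53 + 8.7| = √(0.53² + 8.7²) = 8.716
|j0.53 + 48.8| = √(0.53² + 48.8²) = 48.8
|j0.53 + 690| = √(0.53² + 690²) = 690
|T(j0.53)| = 13.1 / (8.716 × 48.8 × 690) = 4.4633e-05
20 log₁₀(4.4633e-05) = -87.007 dB

-87.01 dB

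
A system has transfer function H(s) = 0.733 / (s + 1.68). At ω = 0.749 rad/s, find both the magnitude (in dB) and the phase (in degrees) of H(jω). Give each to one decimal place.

|j0.749 + 1.68| = √(0.749² + 1.68²) = 1.839
|H(j0.749)| = 0.733 / 1.839 = 0.3985
20 log₁₀(0.3985) = -7.99 dB
∠(j0.749 + 1.68) = arctan(0.749/1.68) = 24.03°
∠H(j0.749) = −24.03° = -24.03°

|H| = -8.0 dB, ∠H = -24.0°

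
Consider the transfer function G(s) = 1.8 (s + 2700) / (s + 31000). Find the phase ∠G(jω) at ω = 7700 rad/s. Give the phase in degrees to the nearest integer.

∠(j7700 + 2700) = arctan(7700/2700) = 70.68°
∠(j7700 + 31000) = arctan(7700/31000) = 13.95°
∠G(j7700) = 70.68° − 13.95° = 56.73°

57 deg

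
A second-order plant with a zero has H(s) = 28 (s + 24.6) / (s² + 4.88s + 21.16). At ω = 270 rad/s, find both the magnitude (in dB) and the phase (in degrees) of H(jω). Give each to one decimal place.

|j270 + 24.6| = √(270² + 24.6²) = 271.1
|(j270)² + 4.88(j270) + 21.16| = |-72879 + j1317.6| = 7.289e+04
|H(j270)| = 28 × 271.1 / 7.289e+04 = 0.10415
20 log₁₀(0.10415) = -19.65 dB
∠(j270 + 24.6) = arctan(270/24.6) = 84.79°
∠[(j270)² + 4.88(j270) + 21.16] = ∠[-72879 + j1317.6] = 178.96°
∠H(j270) = 84.79° − 178.96° = -94.17°

|H| = -19.6 dB, ∠H = -94.2°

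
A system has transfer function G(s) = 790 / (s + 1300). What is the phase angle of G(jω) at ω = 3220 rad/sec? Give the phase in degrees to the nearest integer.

-68°

∠(j3220 + 1300) = arctan(3220/1300) = 68.01°
∠G(j3220) = −68.01° = -68.01°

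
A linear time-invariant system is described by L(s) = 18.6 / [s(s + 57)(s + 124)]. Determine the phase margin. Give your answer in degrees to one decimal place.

Gain crossover: |L(jω)| = 1 at ω ≈ 0.00263 rad s⁻¹.
∠L(j0.00263) = −90° − arctan(0.00263/57) − arctan(0.00263/124) ≈ -90.00°
PM = 180° + (-90.00°) = 90.00°

90.0°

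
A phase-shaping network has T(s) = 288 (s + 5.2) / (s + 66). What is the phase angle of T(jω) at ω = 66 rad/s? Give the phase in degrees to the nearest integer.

40°

∠(j66 + 5.2) = arctan(66/5.2) = 85.50°
∠(j66 + 66) = arctan(66/66) = 45.00°
∠T(j66) = 85.50° − 45.00° = 40.50°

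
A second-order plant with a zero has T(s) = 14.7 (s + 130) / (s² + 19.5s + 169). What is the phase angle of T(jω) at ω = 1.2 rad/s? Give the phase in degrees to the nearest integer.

-7°

∠(j1.2 + 130) = arctan(1.2/130) = 0.53°
∠[(j1.2)² + 19.5(j1.2) + 169] = ∠[167.56 + j23.4] = 7.95°
∠T(j1.2) = 0.53° − 7.95° = -7.42°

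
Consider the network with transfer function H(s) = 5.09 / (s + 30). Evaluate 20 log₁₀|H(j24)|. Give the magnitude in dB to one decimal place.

|j24 + 30| = √(24² + 30²) = 38.42
|H(j24)| = 5.09 / 38.42 = 0.13249
20 log₁₀(0.13249) = -17.56 dB

-17.6 dB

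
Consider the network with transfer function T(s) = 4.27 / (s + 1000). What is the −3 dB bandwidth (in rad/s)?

For a single-pole low-pass, the −3 dB point is at the pole: ω = 1000 rad/s.

1000 rad/s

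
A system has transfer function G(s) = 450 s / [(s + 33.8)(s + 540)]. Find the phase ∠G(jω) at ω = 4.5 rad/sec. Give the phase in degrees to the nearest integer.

∠(j4.5) = 90.00°
∠(j4.5 + 33.8) = arctan(4.5/33.8) = 7.58°
∠(j4.5 + 540) = arctan(4.5/540) = 0.48°
∠G(j4.5) = 90.00° − (7.58° + 0.48°) = 81.94°

82°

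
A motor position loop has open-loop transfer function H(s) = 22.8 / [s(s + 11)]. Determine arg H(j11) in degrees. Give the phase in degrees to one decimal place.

-135.0°

∠(j11 + 11) = arctan(11/11) = 45.00°
∠(j11) = 90.00°
∠H(j11) = − (45.00° + 90.00°) = -135.00°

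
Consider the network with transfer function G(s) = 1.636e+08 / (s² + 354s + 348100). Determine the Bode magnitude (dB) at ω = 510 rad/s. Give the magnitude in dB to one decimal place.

58.2 dB

|(j510)² + 354(j510) + 348100| = |88000 + j1.8054e+05| = 2.008e+05
|G(j510)| = 1.636e+08 / 2.008e+05 = 814.56
20 log₁₀(814.56) = 58.22 dB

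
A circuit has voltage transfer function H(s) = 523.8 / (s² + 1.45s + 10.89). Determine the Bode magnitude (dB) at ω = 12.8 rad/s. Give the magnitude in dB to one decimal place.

|(j12.8)² + 1.45(j12.8) + 10.89| = |-152.95 + j18.56| = 154.1
|H(j12.8)| = 523.8 / 154.1 = 3.3997
20 log₁₀(3.3997) = 10.63 dB

10.6 dB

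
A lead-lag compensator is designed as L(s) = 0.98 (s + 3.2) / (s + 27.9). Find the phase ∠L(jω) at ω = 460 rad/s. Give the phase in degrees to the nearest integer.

3°

∠(j460 + 3.2) = arctan(460/3.2) = 89.60°
∠(j460 + 27.9) = arctan(460/27.9) = 86.53°
∠L(j460) = 89.60° − 86.53° = 3.07°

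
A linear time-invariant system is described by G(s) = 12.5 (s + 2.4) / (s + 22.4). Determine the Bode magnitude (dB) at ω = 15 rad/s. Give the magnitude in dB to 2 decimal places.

16.96 dB

|j15 + 2.4| = √(15² + 2.4²) = 15.19
|j15 + 22.4| = √(15² + 22.4²) = 26.96
|G(j15)| = 12.5 × 15.19 / 26.96 = 7.0436
20 log₁₀(7.0436) = 16.956 dB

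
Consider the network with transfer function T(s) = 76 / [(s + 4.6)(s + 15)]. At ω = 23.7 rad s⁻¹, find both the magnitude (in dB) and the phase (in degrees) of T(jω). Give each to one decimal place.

|j23.7 + 4.6| = √(23.7² + 4.6²) = 24.14
|j23.7 + 15| = √(23.7² + 15²) = 28.05
|T(j23.7)| = 76 / (24.14 × 28.05) = 0.11224
20 log₁₀(0.11224) = -19.00 dB
∠(j23.7 + 4.6) = arctan(23.7/4.6) = 79.02°
∠(j23.7 + 15) = arctan(23.7/15) = 57.67°
∠T(j23.7) = − (79.02° + 57.67°) = -136.69°

|T| = -19.0 dB, ∠T = -136.7°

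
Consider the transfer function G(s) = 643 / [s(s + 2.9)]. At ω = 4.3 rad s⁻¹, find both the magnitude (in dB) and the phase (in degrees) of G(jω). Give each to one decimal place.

|j4.3 + 2.9| = √(4.3² + 2.9²) = 5.187
|j4.3| = 4.3
|G(j4.3)| = 643 / (5.187 × 4.3) = 28.831
20 log₁₀(28.831) = 29.20 dB
∠(j4.3 + 2.9) = arctan(4.3/2.9) = 56.00°
∠(j4.3) = 90.00°
∠G(j4.3) = − (56.00° + 90.00°) = -146.00°

|G| = 29.2 dB, ∠G = -146.0°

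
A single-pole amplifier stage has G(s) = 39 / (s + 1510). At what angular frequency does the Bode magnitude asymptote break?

1510 rad/s

The single real pole at s = −1510 gives a corner at ω = 1510 rad/s.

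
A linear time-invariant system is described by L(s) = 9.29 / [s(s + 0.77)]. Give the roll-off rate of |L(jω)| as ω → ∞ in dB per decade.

With 0 zeros and 2 poles, the high-frequency asymptotic slope is 20 × (0 − 2) = -40 dB/decade.

-40 dB/decade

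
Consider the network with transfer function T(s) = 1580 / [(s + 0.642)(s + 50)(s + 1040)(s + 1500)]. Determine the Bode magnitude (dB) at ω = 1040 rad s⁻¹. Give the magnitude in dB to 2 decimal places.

-185.30 dB

|j1040 + 0.642| = √(1040² + 0.642²) = 1040
|j1040 + 50| = √(1040² + 50²) = 1041
|j1040 + 1040| = √(1040² + 1040²) = 1471
|j1040 + 1500| = √(1040² + 1500²) = 1825
|T(j1040)| = 1580 / (1040 × 1041 × 1471 × 1825) = 5.4352e-10
20 log₁₀(5.4352e-10) = -185.296 dB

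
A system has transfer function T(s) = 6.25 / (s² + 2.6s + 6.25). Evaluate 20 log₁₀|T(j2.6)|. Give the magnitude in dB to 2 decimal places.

-0.71 dB

|(j2.6)² + 2.6(j2.6) + 6.25| = |-0.51 + j6.76| = 6.779
|T(j2.6)| = 6.25 / 6.779 = 0.92194
20 log₁₀(0.92194) = -0.706 dB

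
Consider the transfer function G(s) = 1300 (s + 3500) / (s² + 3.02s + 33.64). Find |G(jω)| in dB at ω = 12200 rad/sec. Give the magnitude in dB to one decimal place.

-19.1 dB

|j12200 + 3500| = √(12200² + 3500²) = 1.269e+04
|(j12200)² + 3.02(j12200) + 33.64| = |-1.4884e+08 + j36844| = 1.488e+08
|G(j12200)| = 1300 × 1.269e+04 / 1.488e+08 = 0.11086
20 log₁₀(0.11086) = -19.10 dB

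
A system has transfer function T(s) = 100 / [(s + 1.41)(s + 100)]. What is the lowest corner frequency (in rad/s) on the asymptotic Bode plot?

Break frequencies occur at each pole and zero magnitude: 1.41 rad/s, 100 rad/s.
The lowest is 1.41 rad/s.

1.41 rad/s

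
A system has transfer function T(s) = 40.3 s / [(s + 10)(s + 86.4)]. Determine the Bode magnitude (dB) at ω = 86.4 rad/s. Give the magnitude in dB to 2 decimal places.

-9.69 dB

|j86.4| = 86.4
|j86.4 + 10| = √(86.4² + 10²) = 86.98
|j86.4 + 86.4| = √(86.4² + 86.4²) = 122.2
|T(j86.4)| = 40.3 × 86.4 / (86.98 × 122.2) = 0.32763
20 log₁₀(0.32763) = -9.692 dB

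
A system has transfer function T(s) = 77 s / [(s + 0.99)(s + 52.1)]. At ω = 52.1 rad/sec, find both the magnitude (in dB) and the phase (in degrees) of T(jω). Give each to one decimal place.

|j52.1| = 52.1
|j52.1 + 0.99| = √(52.1² + 0.99²) = 52.11
|j52.1 + 52.1| = √(52.1² + 52.1²) = 73.68
|T(j52.1)| = 77 × 52.1 / (52.11 × 73.68) = 1.0449
20 log₁₀(1.0449) = 0.38 dB
∠(j52.1) = 90.00°
∠(j52.1 + 0.99) = arctan(52.1/0.99) = 88.91°
∠(j52.1 + 52.1) = arctan(52.1/52.1) = 45.00°
∠T(j52.1) = 90.00° − (88.91° + 45.00°) = -43.91°

|T| = 0.4 dB, ∠T = -43.9°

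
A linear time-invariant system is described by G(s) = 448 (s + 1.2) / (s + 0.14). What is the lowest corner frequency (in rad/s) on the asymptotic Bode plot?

Break frequencies occur at each pole and zero magnitude: 0.14 rad/s, 1.2 rad/s.
The lowest is 0.14 rad/s.

0.14 rad/s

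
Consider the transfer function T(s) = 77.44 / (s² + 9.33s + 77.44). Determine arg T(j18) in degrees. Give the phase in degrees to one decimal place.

-145.7°

∠[(j18)² + 9.33(j18) + 77.44] = ∠[-246.56 + j167.94] = 145.74°
∠T(j18) = −145.74° = -145.74°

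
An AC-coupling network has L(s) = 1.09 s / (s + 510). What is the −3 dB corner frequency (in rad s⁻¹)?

510 rad s⁻¹

For a single-pole high-pass, the −3 dB point is at the pole: ω = 510 rad s⁻¹.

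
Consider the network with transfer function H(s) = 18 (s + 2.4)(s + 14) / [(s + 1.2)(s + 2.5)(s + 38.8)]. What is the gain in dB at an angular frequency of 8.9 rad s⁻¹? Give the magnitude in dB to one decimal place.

|j8.9 + 2.4| = √(8.9² + 2.4²) = 9.218
|j8.9 + 14| = √(8.9² + 14²) = 16.59
|j8.9 + 1.2| = √(8.9² + 1.2²) = 8.981
|j8.9 + 2.5| = √(8.9² + 2.5²) = 9.244
|j8.9 + 38.8| = √(8.9² + 38.8²) = 39.81
|H(j8.9)| = 18 × 9.218 × 16.59 / (8.981 × 9.244 × 39.81) = 0.83289
20 log₁₀(0.83289) = -1.59 dB

-1.6 dB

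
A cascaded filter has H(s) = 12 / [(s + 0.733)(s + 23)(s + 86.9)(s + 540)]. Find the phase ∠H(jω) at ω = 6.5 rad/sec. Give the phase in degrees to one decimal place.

-104.3 deg

∠(j6.5 + 0.733) = arctan(6.5/0.733) = 83.57°
∠(j6.5 + 23) = arctan(6.5/23) = 15.78°
∠(j6.5 + 86.9) = arctan(6.5/86.9) = 4.28°
∠(j6.5 + 540) = arctan(6.5/540) = 0.69°
∠H(j6.5) = − (83.57° + 15.78° + 4.28° + 0.69°) = -104.31°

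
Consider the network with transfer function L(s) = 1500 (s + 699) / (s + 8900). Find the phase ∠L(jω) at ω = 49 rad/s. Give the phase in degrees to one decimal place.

3.7°

∠(j49 + 699) = arctan(49/699) = 4.01°
∠(j49 + 8900) = arctan(49/8900) = 0.32°
∠L(j49) = 4.01° − 0.32° = 3.69°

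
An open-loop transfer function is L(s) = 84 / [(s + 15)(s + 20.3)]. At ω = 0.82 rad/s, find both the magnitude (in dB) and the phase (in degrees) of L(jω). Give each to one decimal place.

|L| = -11.2 dB, ∠L = -5.4°

|j0.82 + 15| = √(0.82² + 15²) = 15.02
|j0.82 + 20.3| = √(0.82² + 20.3²) = 20.32
|L(j0.82)| = 84 / (15.02 × 20.32) = 0.27523
20 log₁₀(0.27523) = -11.21 dB
∠(j0.82 + 15) = arctan(0.82/15) = 3.13°
∠(j0.82 + 20.3) = arctan(0.82/20.3) = 2.31°
∠L(j0.82) = − (3.13° + 2.31°) = -5.44°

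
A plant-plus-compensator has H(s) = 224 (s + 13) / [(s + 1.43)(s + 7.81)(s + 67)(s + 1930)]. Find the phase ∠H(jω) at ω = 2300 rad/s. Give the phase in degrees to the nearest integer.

∠(j2300 + 13) = arctan(2300/13) = 89.68°
∠(j2300 + 1.43) = arctan(2300/1.43) = 89.96°
∠(j2300 + 7.81) = arctan(2300/7.81) = 89.81°
∠(j2300 + 67) = arctan(2300/67) = 88.33°
∠(j2300 + 1930) = arctan(2300/1930) = 50.00°
∠H(j2300) = 89.68° − (89.96° + 89.81° + 88.33° + 50.00°) = -228.42°

-228 deg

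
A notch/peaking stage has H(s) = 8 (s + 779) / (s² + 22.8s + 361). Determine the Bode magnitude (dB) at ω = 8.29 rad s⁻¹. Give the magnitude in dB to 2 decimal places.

|j8.29 + 779| = √(8.29² + 779²) = 779
|(j8.29)² + 22.8(j8.29) + 361| = |292.28 + j189.01| = 348.1
|H(j8.29)| = 8 × 779 / 348.1 = 17.906
20 log₁₀(17.906) = 25.060 dB

25.06 dB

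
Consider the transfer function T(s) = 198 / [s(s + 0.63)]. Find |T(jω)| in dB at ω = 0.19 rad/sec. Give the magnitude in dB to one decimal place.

|j0.19 + 0.63| = √(0.19² + 0.63²) = 0.658
|j0.19| = 0.19
|T(j0.19)| = 198 / (0.658 × 0.19) = 1583.7
20 log₁₀(1583.7) = 63.99 dB

64.0 dB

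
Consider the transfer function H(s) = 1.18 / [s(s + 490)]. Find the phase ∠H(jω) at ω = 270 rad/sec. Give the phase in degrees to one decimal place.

-118.9°

∠(j270 + 490) = arctan(270/490) = 28.86°
∠(j270) = 90.00°
∠H(j270) = − (28.86° + 90.00°) = -118.86°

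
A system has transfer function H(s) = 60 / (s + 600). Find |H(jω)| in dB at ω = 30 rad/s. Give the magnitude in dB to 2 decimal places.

-20.01 dB

|j30 + 600| = √(30² + 600²) = 600.7
|H(j30)| = 60 / 600.7 = 0.099875
20 log₁₀(0.099875) = -20.011 dB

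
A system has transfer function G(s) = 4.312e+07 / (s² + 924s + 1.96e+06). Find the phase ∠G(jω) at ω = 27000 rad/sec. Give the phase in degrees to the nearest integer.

-178°

∠[(j27000)² + 924(j27000) + 1.96e+06] = ∠[-7.2704e+08 + j2.4948e+07] = 178.03°
∠G(j27000) = −178.03° = -178.03°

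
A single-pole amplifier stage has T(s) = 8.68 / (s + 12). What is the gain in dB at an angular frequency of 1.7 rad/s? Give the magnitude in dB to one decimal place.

-2.9 dB

|j1.7 + 12| = √(1.7² + 12²) = 12.12
|T(j1.7)| = 8.68 / 12.12 = 0.71618
20 log₁₀(0.71618) = -2.90 dB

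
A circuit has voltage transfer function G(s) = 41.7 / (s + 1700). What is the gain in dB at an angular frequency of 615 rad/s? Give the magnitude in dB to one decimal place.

|j615 + 1700| = √(615² + 1700²) = 1808
|G(j615)| = 41.7 / 1808 = 0.023066
20 log₁₀(0.023066) = -32.74 dB

-32.7 dB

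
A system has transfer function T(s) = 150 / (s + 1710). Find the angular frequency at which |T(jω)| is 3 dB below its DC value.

For a single-pole low-pass, the −3 dB point is at the pole: ω = 1710 rad s⁻¹.

1710 rad s⁻¹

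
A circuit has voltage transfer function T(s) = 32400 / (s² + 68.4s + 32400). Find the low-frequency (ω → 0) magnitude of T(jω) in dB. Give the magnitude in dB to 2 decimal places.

0.00 dB

T(0) = 32400 / 32400 = 1
20 log₁₀(1) = 0.000 dB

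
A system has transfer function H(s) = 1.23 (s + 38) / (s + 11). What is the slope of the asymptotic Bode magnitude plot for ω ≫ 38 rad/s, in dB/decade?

0 dB/decade

With 1 zero and 1 pole, the high-frequency asymptotic slope is 20 × (1 − 1) = 0 dB/decade.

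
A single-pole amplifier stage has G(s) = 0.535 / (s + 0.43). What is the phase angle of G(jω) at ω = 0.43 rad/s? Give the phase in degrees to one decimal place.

-45.0°

∠(j0.43 + 0.43) = arctan(0.43/0.43) = 45.00°
∠G(j0.43) = −45.00° = -45.00°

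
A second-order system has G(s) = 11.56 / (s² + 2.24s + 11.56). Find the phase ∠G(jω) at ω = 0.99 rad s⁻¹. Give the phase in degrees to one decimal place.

∠[(j0.99)² + 2.24(j0.99) + 11.56] = ∠[10.58 + j2.2176] = 11.84°
∠G(j0.99) = −11.84° = -11.84°

-11.8 deg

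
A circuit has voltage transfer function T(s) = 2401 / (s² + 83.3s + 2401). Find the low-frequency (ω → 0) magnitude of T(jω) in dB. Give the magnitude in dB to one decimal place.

T(0) = 2401 / 2401 = 1
20 log₁₀(1) = 0.00 dB

0.0 dB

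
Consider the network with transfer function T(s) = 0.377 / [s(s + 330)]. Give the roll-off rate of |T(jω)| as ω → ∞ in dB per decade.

-40 dB/decade

With 0 zeros and 2 poles, the high-frequency asymptotic slope is 20 × (0 − 2) = -40 dB/decade.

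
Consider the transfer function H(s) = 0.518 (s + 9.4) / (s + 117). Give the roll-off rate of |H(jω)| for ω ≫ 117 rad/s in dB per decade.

With 1 zero and 1 pole, the high-frequency asymptotic slope is 20 × (1 − 1) = 0 dB/decade.

0 dB/decade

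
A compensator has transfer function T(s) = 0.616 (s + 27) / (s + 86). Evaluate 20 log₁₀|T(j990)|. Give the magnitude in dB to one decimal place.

|j990 + 27| = √(990² + 27²) = 990.4
|j990 + 86| = √(990² + 86²) = 993.7
|T(j990)| = 0.616 × 990.4 / 993.7 = 0.61392
20 log₁₀(0.61392) = -4.24 dB

-4.2 dB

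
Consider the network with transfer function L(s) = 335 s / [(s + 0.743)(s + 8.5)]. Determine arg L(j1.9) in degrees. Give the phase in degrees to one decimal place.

∠(j1.9) = 90.00°
∠(j1.9 + 0.743) = arctan(1.9/0.743) = 68.64°
∠(j1.9 + 8.5) = arctan(1.9/8.5) = 12.60°
∠L(j1.9) = 90.00° − (68.64° + 12.60°) = 8.76°

8.8°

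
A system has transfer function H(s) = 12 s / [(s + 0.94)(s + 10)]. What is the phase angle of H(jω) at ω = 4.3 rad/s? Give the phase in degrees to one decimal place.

∠(j4.3) = 90.00°
∠(j4.3 + 0.94) = arctan(4.3/0.94) = 77.67°
∠(j4.3 + 10) = arctan(4.3/10) = 23.27°
∠H(j4.3) = 90.00° − (77.67° + 23.27°) = -10.94°

-10.9°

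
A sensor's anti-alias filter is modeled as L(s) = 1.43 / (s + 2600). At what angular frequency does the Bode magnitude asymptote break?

The single real pole at s = −2600 gives a corner at ω = 2600 rad/s.

2600 rad/s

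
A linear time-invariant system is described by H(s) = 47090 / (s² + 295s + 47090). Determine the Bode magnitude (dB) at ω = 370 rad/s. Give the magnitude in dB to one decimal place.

|(j370)² + 295(j370) + 47090| = |-89810 + j1.0915e+05| = 1.413e+05
|H(j370)| = 47090 / 1.413e+05 = 0.33315
20 log₁₀(0.33315) = -9.55 dB

-9.5 dB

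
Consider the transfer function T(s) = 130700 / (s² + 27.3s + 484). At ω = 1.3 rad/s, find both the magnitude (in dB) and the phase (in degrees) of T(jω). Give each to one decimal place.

|(j1.3)² + 27.3(j1.3) + 484| = |482.31 + j35.49| = 483.6
|T(j1.3)| = 130700 / 483.6 = 270.26
20 log₁₀(270.26) = 48.64 dB
∠[(j1.3)² + 27.3(j1.3) + 484] = ∠[482.31 + j35.49] = 4.21°
∠T(j1.3) = −4.21° = -4.21°

|T| = 48.6 dB, ∠T = -4.2°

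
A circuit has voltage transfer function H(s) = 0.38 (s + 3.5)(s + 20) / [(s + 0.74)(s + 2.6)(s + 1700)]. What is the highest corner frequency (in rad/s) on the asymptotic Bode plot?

1700 rad/s

Break frequencies occur at each pole and zero magnitude: 0.74 rad/s, 2.6 rad/s, 3.5 rad/s, 20 rad/s, 1700 rad/s.
The highest is 1700 rad/s.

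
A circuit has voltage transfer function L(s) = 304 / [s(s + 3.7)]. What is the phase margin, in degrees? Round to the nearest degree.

12°

Gain crossover: |L(jω)| = 1 at ω ≈ 17.2 rad/s.
∠L(j17.2) = −90° − arctan(17.2/3.7) ≈ -167.89°
PM = 180° + (-167.89°) = 12.11°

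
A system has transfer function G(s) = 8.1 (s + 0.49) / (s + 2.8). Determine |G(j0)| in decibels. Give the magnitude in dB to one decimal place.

G(0) = 8.1 × 0.49 / 2.8 = 1.4175
20 log₁₀(1.4175) = 3.03 dB

3.0 dB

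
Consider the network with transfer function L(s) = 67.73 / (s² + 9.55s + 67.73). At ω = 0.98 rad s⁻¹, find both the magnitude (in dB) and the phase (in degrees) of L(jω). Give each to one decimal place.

|(j0.98)² + 9.55(j0.98) + 67.73| = |66.77 + j9.359| = 67.42
|L(j0.98)| = 67.73 / 67.42 = 1.0046
20 log₁₀(1.0046) = 0.04 dB
∠[(j0.98)² + 9.55(j0.98) + 67.73] = ∠[66.77 + j9.359] = 7.98°
∠L(j0.98) = −7.98° = -7.98°

|L| = 0.0 dB, ∠L = -8.0°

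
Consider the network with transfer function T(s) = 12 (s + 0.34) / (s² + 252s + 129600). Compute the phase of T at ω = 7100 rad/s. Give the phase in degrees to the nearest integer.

∠(j7100 + 0.34) = arctan(7100/0.34) = 90.00°
∠[(j7100)² + 252(j7100) + 129600] = ∠[-5.028e+07 + j1.7892e+06] = 177.96°
∠T(j7100) = 90.00° − 177.96° = -87.96°

-88°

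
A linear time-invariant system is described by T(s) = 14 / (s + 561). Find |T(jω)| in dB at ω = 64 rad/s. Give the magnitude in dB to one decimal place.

|j64 + 561| = √(64² + 561²) = 564.6
|T(j64)| = 14 / 564.6 = 0.024795
20 log₁₀(0.024795) = -32.11 dB

-32.1 dB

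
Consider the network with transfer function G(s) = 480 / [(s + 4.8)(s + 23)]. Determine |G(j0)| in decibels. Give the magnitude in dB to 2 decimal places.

G(0) = 480 / (4.8 × 23) = 4.3478
20 log₁₀(4.3478) = 12.765 dB

12.77 dB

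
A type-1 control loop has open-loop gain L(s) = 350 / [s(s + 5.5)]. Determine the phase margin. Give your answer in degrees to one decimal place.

16.7°

Gain crossover: |L(jω)| = 1 at ω ≈ 18.3 rad/s.
∠L(j18.3) = −90° − arctan(18.3/5.5) ≈ -163.28°
PM = 180° + (-163.28°) = 16.72°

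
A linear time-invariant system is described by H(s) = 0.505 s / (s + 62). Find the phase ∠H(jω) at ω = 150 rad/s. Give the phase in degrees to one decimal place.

∠(j150) = 90.00°
∠(j150 + 62) = arctan(150/62) = 67.54°
∠H(j150) = 90.00° − 67.54° = 22.46°

22.5 deg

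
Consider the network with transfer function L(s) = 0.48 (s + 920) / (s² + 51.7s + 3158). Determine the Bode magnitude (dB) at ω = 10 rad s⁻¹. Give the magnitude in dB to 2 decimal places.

-16.93 dB

|j10 + 920| = √(10² + 920²) = 920.1
|(j10)² + 51.7(j10) + 3158| = |3058 + j517| = 3101
|L(j10)| = 0.48 × 920.1 / 3101 = 0.1424
20 log₁₀(0.1424) = -16.930 dB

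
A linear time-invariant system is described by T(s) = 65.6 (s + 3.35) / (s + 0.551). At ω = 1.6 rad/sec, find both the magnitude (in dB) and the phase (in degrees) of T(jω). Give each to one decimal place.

|T| = 43.2 dB, ∠T = -45.5°

|j1.6 + 3.35| = √(1.6² + 3.35²) = 3.712
|j1.6 + 0.551| = √(1.6² + 0.551²) = 1.692
|T(j1.6)| = 65.6 × 3.712 / 1.692 = 143.92
20 log₁₀(143.92) = 43.16 dB
∠(j1.6 + 3.35) = arctan(1.6/3.35) = 25.53°
∠(j1.6 + 0.551) = arctan(1.6/0.551) = 71.00°
∠T(j1.6) = 25.53° − 71.00° = -45.47°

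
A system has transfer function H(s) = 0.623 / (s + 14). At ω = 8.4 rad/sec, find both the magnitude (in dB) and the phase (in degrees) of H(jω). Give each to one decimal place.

|j8.4 + 14| = √(8.4² + 14²) = 16.33
|H(j8.4)| = 0.623 / 16.33 = 0.038158
20 log₁₀(0.038158) = -28.37 dB
∠(j8.4 + 14) = arctan(8.4/14) = 30.96°
∠H(j8.4) = −30.96° = -30.96°

|H| = -28.4 dB, ∠H = -31.0°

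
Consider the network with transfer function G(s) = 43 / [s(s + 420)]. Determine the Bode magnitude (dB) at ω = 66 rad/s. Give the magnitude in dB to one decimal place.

-56.3 dB

|j66 + 420| = √(66² + 420²) = 425.2
|j66| = 66
|G(j66)| = 43 / (425.2 × 66) = 0.0015324
20 log₁₀(0.0015324) = -56.29 dB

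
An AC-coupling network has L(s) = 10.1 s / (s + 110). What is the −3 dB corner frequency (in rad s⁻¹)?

110 rad s⁻¹

For a single-pole high-pass, the −3 dB point is at the pole: ω = 110 rad s⁻¹.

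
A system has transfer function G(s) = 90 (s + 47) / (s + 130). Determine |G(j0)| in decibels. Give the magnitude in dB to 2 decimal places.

G(0) = 90 × 47 / 130 = 32.538
20 log₁₀(32.538) = 30.248 dB

30.25 dB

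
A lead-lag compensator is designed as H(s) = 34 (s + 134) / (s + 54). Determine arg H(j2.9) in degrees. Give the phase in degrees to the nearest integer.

∠(j2.9 + 134) = arctan(2.9/134) = 1.24°
∠(j2.9 + 54) = arctan(2.9/54) = 3.07°
∠H(j2.9) = 1.24° − 3.07° = -1.83°

-2°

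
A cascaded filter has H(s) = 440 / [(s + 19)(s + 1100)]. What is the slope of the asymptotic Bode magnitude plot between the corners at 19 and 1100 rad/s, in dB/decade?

-20 dB/decade

In this band the factors already past their corner are: pole at 19; net slope = -20 dB/decade.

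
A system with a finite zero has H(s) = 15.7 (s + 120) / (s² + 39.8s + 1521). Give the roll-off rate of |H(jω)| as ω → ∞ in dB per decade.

-20 dB/decade

With 1 zero and 2 poles, the high-frequency asymptotic slope is 20 × (1 − 2) = -20 dB/decade.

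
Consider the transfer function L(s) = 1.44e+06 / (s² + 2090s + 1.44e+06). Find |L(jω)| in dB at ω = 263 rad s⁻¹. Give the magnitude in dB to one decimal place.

|(j263)² + 2090(j263) + 1.44e+06| = |1.3708e+06 + j5.4967e+05| = 1.477e+06
|L(j263)| = 1.44e+06 / 1.477e+06 = 0.975
20 log₁₀(0.975) = -0.22 dB

-0.2 dB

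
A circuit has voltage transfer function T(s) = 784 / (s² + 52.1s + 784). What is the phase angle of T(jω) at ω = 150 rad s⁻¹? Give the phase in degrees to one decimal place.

-160.2°

∠[(j150)² + 52.1(j150) + 784] = ∠[-21716 + j7815] = 160.21°
∠T(j150) = −160.21° = -160.21°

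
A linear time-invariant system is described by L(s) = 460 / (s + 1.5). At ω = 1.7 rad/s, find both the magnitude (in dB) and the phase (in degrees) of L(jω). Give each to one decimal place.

|L| = 46.1 dB, ∠L = -48.6 deg

|j1.7 + 1.5| = √(1.7² + 1.5²) = 2.267
|L(j1.7)| = 460 / 2.267 = 202.9
20 log₁₀(202.9) = 46.15 dB
∠(j1.7 + 1.5) = arctan(1.7/1.5) = 48.58°
∠L(j1.7) = −48.58° = -48.58°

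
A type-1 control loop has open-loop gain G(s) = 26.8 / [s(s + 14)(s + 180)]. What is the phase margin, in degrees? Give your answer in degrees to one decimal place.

Gain crossover: |G(jω)| = 1 at ω ≈ 0.0106 rad s⁻¹.
∠G(j0.0106) = −90° − arctan(0.0106/14) − arctan(0.0106/180) ≈ -90.05°
PM = 180° + (-90.05°) = 89.95°

90.0°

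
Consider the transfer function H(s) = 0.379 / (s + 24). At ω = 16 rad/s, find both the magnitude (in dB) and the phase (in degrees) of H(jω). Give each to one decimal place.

|j16 + 24| = √(16² + 24²) = 28.84
|H(j16)| = 0.379 / 28.84 = 0.013139
20 log₁₀(0.013139) = -37.63 dB
∠(j16 + 24) = arctan(16/24) = 33.69°
∠H(j16) = −33.69° = -33.69°

|H| = -37.6 dB, ∠H = -33.7 deg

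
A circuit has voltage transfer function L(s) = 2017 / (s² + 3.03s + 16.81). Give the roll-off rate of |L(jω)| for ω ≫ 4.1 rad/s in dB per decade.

With 0 zeros and 2 poles, the high-frequency asymptotic slope is 20 × (0 − 2) = -40 dB/decade.

-40 dB/decade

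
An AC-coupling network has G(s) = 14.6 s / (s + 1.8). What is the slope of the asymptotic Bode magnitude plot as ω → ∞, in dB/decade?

0 dB/decade

With 1 zero and 1 pole, the high-frequency asymptotic slope is 20 × (1 − 1) = 0 dB/decade.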